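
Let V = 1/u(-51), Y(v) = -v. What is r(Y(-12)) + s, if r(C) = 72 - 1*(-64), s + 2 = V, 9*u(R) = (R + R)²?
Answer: 154905/1156 ≈ 134.00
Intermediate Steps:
u(R) = 4*R²/9 (u(R) = (R + R)²/9 = (2*R)²/9 = (4*R²)/9 = 4*R²/9)
V = 1/1156 (V = 1/((4/9)*(-51)²) = 1/((4/9)*2601) = 1/1156 ≈ 0.00086505)
s = -2311/1156 (s = -2 + 1/1156 = -2311/1156 ≈ -1.9991)
r(C) = 136 (r(C) = 72 + 64 = 136)
r(Y(-12)) + s = 136 - 2311/1156 = 154905/1156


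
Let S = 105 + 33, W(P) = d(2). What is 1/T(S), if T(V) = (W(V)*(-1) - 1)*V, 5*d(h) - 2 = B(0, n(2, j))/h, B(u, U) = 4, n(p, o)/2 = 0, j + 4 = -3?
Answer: -5/1242 ≈ -0.0040258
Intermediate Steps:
j = -7 (j = -4 - 3 = -7)
n(p, o) = 0 (n(p, o) = 2*0 = 0)
d(h) = ⅖ + 4/(5*h) (d(h) = ⅖ + (4/h)/5 = ⅖ + 4/(5*h))
W(P) = ⅘ (W(P) = (⅖)*(2 + 2)/2 = (⅖)*(½)*4 = ⅘)
S = 138
T(V) = -9*V/5 (T(V) = ((⅘)*(-1) - 1)*V = (-⅘ - 1)*V = -9*V/5)
1/T(S) = 1/(-9/5*138) = 1/(-1242/5) = -5/1242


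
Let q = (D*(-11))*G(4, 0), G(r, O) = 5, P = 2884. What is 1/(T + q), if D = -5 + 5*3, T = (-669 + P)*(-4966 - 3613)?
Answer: -1/19003035 ≈ -5.2623e-8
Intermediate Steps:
T = -19002485 (T = (-669 + 2884)*(-4966 - 3613) = 2215*(-8579) = -19002485)
D = 10 (D = -5 + 15 = 10)
q = -550 (q = (10*(-11))*5 = -110*5 = -550)
1/(T + q) = 1/(-19002485 - 550) = 1/(-19003035) = -1/19003035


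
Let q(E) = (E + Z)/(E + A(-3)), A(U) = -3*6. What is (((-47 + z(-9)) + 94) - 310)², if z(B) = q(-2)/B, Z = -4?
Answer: 62267881/900 ≈ 69187.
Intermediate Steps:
A(U) = -18
q(E) = (-4 + E)/(-18 + E) (q(E) = (E - 4)/(E - 18) = (-4 + E)/(-18 + E))
z(B) = 3/(10*B) (z(B) = ((-4 - 2)/(-18 - 2))/B = (-6/(-20))/B = (-1/20*(-6))/B = 3/(10*B))
(((-47 + z(-9)) + 94) - 310)² = (((-47 + (3/10)/(-9)) + 94) - 310)² = (((-47 + (3/10)*(-⅑)) + 94) - 310)² = (((-47 - 1/30) + 94) - 310)² = ((-1411/30 + 94) - 310)² = (1409/30 - 310)² = (-7891/30)² = 62267881/900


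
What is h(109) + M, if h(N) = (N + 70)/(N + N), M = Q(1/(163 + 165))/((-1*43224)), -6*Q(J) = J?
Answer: 7613302573/9272066688 ≈ 0.82110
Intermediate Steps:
Q(J) = -J/6
M = 1/85064832 (M = (-1/(6*(163 + 165)))/((-1*43224)) = -⅙/328/(-43224) = -⅙*1/328*(-1/43224) = -1/1968*(-1/43224) = 1/85064832 ≈ 1.1756e-8)
h(N) = (70 + N)/(2*N) (h(N) = (70 + N)/((2*N)) = (70 + N)*(1/(2*N)) = (70 + N)/(2*N))
h(109) + M = (½)*(70 + 109)/109 + 1/85064832 = (½)*(1/109)*179 + 1/85064832 = 179/218 + 1/85064832 = 7613302573/9272066688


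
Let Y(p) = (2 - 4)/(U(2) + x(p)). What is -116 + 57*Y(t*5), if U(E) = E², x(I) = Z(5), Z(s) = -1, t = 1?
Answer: -154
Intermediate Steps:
x(I) = -1
Y(p) = -⅔ (Y(p) = (2 - 4)/(2² - 1) = -2/(4 - 1) = -2/3 = -2*⅓ = -⅔)
-116 + 57*Y(t*5) = -116 + 57*(-⅔) = -116 - 38 = -154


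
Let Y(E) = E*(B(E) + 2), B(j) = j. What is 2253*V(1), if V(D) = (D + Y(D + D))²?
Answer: 182493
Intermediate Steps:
Y(E) = E*(2 + E) (Y(E) = E*(E + 2) = E*(2 + E))
V(D) = (D + 2*D*(2 + 2*D))² (V(D) = (D + (D + D)*(2 + (D + D)))² = (D + (2*D)*(2 + 2*D))² = (D + 2*D*(2 + 2*D))²)
2253*V(1) = 2253*(1²*(5 + 4*1)²) = 2253*(1*(5 + 4)²) = 2253*(1*9²) = 2253*(1*81) = 2253*81 = 182493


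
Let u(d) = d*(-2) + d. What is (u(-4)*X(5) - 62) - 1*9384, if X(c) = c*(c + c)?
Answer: -9246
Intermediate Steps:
X(c) = 2*c² (X(c) = c*(2*c) = 2*c²)
u(d) = -d (u(d) = -2*d + d = -d)
(u(-4)*X(5) - 62) - 1*9384 = ((-1*(-4))*(2*5²) - 62) - 1*9384 = (4*(2*25) - 62) - 9384 = (4*50 - 62) - 9384 = (200 - 62) - 9384 = 138 - 9384 = -9246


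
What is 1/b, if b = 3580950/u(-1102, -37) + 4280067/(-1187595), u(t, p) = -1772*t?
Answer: -2260301180/4001127523 ≈ -0.56492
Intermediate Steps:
b = -4001127523/2260301180 (b = 3580950/((-1772*(-1102))) + 4280067/(-1187595) = 3580950/1952744 + 4280067*(-1/1187595) = 3580950*(1/1952744) - 158521/43985 = 1790475/976372 - 158521/43985 = -4001127523/2260301180 ≈ -1.7702)
1/b = 1/(-4001127523/2260301180) = -2260301180/4001127523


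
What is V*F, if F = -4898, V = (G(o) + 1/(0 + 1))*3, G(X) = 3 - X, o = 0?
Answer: -58776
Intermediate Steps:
V = 12 (V = ((3 - 1*0) + 1/(0 + 1))*3 = ((3 + 0) + 1/1)*3 = (3 + 1)*3 = 4*3 = 12)
V*F = 12*(-4898) = -58776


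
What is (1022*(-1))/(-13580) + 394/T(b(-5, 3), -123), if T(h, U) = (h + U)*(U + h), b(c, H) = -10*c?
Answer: 771197/5169130 ≈ 0.14919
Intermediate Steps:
T(h, U) = (U + h)² (T(h, U) = (U + h)*(U + h) = (U + h)²)
(1022*(-1))/(-13580) + 394/T(b(-5, 3), -123) = (1022*(-1))/(-13580) + 394/((-123 - 10*(-5))²) = -1022*(-1/13580) + 394/((-123 + 50)²) = 73/970 + 394/((-73)²) = 73/970 + 394/5329 = 771197/5169130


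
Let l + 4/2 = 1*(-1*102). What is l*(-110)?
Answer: 11440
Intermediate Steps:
l = -104 (l = -2 + 1*(-1*102) = -2 + 1*(-102) = -2 - 102 = -104)
l*(-110) = -104*(-110) = 11440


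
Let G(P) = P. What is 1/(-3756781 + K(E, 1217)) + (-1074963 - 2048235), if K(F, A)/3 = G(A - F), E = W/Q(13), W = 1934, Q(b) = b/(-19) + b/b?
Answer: -11779150626595/3771503 ≈ -3.1232e+6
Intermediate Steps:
Q(b) = 1 - b/19 (Q(b) = b*(-1/19) + 1 = -b/19 + 1 = 1 - b/19)
E = 18373/3 (E = 1934/(1 - 1/19*13) = 1934/(1 - 13/19) = 1934/(6/19) = 1934*(19/6) = 18373/3 ≈ 6124.3)
K(F, A) = -3*F + 3*A (K(F, A) = 3*(A - F) = -3*F + 3*A)
1/(-3756781 + K(E, 1217)) + (-1074963 - 2048235) = 1/(-3756781 + (-3*18373/3 + 3*1217)) + (-1074963 - 2048235) = 1/(-3756781 + (-18373 + 3651)) - 3123198 = 1/(-3756781 - 14722) - 3123198 = 1/(-3771503) - 3123198 = -1/3771503 - 3123198 = -11779150626595/3771503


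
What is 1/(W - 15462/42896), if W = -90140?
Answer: -21448/1933330451 ≈ -1.1094e-5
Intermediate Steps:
1/(W - 15462/42896) = 1/(-90140 - 15462/42896) = 1/(-90140 - 15462*1/42896) = 1/(-90140 - 7731/21448) = 1/(-1933330451/21448) = -21448/1933330451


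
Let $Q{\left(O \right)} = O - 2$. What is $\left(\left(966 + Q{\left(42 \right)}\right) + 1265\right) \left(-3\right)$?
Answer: $-6813$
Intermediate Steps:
$Q{\left(O \right)} = -2 + O$
$\left(\left(966 + Q{\left(42 \right)}\right) + 1265\right) \left(-3\right) = \left(\left(966 + \left(-2 + 42\right)\right) + 1265\right) \left(-3\right) = \left(\left(966 + 40\right) + 1265\right) \left(-3\right) = \left(1006 + 1265\right) \left(-3\right) = 2271 \left(-3\right) = -6813$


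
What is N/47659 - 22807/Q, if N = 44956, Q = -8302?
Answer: 1460183525/395665018 ≈ 3.6905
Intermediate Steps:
N/47659 - 22807/Q = 44956/47659 - 22807/(-8302) = 44956*(1/47659) - 22807*(-1/8302) = 44956/47659 + 22807/8302 = 1460183525/395665018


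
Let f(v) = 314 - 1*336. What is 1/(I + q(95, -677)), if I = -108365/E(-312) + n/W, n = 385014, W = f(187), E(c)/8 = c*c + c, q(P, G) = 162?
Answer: -8538816/148052617615 ≈ -5.7674e-5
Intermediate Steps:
f(v) = -22 (f(v) = 314 - 336 = -22)
E(c) = 8*c + 8*c**2 (E(c) = 8*(c*c + c) = 8*(c**2 + c) = 8*(c + c**2) = 8*c + 8*c**2)
W = -22
I = -149435905807/8538816 (I = -108365*(-1/(2496*(1 - 312))) + 385014/(-22) = -108365/(8*(-312)*(-311)) + 385014*(-1/22) = -108365/776256 - 192507/11 = -149435905807/8538816 ≈ -17501.)
1/(I + q(95, -677)) = 1/(-149435905807/8538816 + 162) = 1/(-148052617615/8538816) = -8538816/148052617615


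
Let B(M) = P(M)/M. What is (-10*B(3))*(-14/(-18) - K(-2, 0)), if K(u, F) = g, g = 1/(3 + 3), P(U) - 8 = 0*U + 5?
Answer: -715/27 ≈ -26.481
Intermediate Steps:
P(U) = 13 (P(U) = 8 + (0*U + 5) = 8 + (0 + 5) = 8 + 5 = 13)
g = ⅙ (g = 1/6 = ⅙ ≈ 0.16667)
B(M) = 13/M
K(u, F) = ⅙
(-10*B(3))*(-14/(-18) - K(-2, 0)) = (-130/3)*(-14/(-18) - 1*⅙) = (-130/3)*(-14*(-1/18) - ⅙) = (-10*13/3)*(7/9 - ⅙) = -130/3*11/18 = -715/27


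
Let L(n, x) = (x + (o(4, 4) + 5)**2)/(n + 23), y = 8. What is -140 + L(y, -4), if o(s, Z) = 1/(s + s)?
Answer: -276335/1984 ≈ -139.28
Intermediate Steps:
o(s, Z) = 1/(2*s)
L(n, x) = (1681/64 + x)/(23 + n) (L(n, x) = (x + ((1/2)/4 + 5)**2)/(n + 23) = (x + ((1/2)*(1/4) + 5)**2)/(23 + n) = (x + (1/8 + 5)**2)/(23 + n) = (x + (41/8)**2)/(23 + n) = (x + 1681/64)/(23 + n) = (1681/64 + x)/(23 + n))
-140 + L(y, -4) = -140 + (1681/64 - 4)/(23 + 8) = -140 + (1425/64)/31 = -140 + (1/31)*(1425/64) = -140 + 1425/1984 = -276335/1984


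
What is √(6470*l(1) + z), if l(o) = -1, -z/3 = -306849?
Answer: √914077 ≈ 956.07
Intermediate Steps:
z = 920547 (z = -3*(-306849) = 920547)
√(6470*l(1) + z) = √(6470*(-1) + 920547) = √(-6470 + 920547) = √914077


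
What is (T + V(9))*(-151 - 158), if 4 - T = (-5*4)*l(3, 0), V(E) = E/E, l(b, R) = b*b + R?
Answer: -57165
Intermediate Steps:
l(b, R) = R + b**2 (l(b, R) = b**2 + R = R + b**2)
V(E) = 1
T = 184 (T = 4 - (-5*4)*(0 + 3**2) = 4 - (-20)*(0 + 9) = 4 - (-20)*9 = 4 - 1*(-180) = 4 + 180 = 184)
(T + V(9))*(-151 - 158) = (184 + 1)*(-151 - 158) = 185*(-309) = -57165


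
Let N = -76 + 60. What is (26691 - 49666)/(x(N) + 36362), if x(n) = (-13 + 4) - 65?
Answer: -22975/36288 ≈ -0.63313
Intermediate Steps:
N = -16
x(n) = -74 (x(n) = -9 - 65 = -74)
(26691 - 49666)/(x(N) + 36362) = (26691 - 49666)/(-74 + 36362) = -22975/36288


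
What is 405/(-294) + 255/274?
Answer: -3000/6713 ≈ -0.44689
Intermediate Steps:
405/(-294) + 255/274 = 405*(-1/294) + 255*(1/274) = -135/98 + 255/274 = -3000/6713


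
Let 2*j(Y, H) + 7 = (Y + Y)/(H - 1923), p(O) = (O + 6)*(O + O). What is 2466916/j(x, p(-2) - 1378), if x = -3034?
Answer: -16365520744/17151 ≈ -9.5420e+5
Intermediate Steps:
p(O) = 2*O*(6 + O) (p(O) = (6 + O)*(2*O) = 2*O*(6 + O))
j(Y, H) = -7/2 + Y/(-1923 + H) (j(Y, H) = -7/2 + ((Y + Y)/(H - 1923))/2 = -7/2 + ((2*Y)/(-1923 + H))/2 = -7/2 + (2*Y/(-1923 + H))/2 = -7/2 + Y/(-1923 + H))
2466916/j(x, p(-2) - 1378) = 2466916/(((13461 - 7*(2*(-2)*(6 - 2) - 1378) + 2*(-3034))/(2*(-1923 + (2*(-2)*(6 - 2) - 1378))))) = 2466916/(((13461 - 7*(2*(-2)*4 - 1378) - 6068)/(2*(-1923 + (2*(-2)*4 - 1378))))) = 2466916/(((13461 - 7*(-16 - 1378) - 6068)/(2*(-1923 + (-16 - 1378))))) = 2466916/(((13461 - 7*(-1394) - 6068)/(2*(-1923 - 1394)))) = 2466916/(((½)*(13461 + 9758 - 6068)/(-3317))) = 2466916/(((½)*(-1/3317)*17151)) = 2466916/(-17151/6634) = 2466916*(-6634/17151) = -16365520744/17151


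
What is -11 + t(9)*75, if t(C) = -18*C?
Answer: -12161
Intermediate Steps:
-11 + t(9)*75 = -11 - 18*9*75 = -11 - 162*75 = -11 - 12150 = -12161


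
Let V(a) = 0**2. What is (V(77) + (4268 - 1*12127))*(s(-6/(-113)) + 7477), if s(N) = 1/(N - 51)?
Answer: -338290466384/5757 ≈ -5.8762e+7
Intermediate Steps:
V(a) = 0
s(N) = 1/(-51 + N)
(V(77) + (4268 - 1*12127))*(s(-6/(-113)) + 7477) = (0 + (4268 - 1*12127))*(1/(-51 - 6/(-113)) + 7477) = (0 + (4268 - 12127))*(1/(-51 - 6*(-1/113)) + 7477) = (0 - 7859)*(1/(-51 + 6/113) + 7477) = -7859*(1/(-5757/113) + 7477) = -7859*(-113/5757 + 7477) = -7859*43044976/5757 = -338290466384/5757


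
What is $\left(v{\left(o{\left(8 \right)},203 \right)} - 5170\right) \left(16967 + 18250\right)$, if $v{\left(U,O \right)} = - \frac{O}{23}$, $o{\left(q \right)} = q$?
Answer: $- \frac{4194802521}{23} \approx -1.8238 \cdot 10^{8}$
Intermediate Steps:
$v{\left(U,O \right)} = - \frac{O}{23}$
$\left(v{\left(o{\left(8 \right)},203 \right)} - 5170\right) \left(16967 + 18250\right) = \left(\left(- \frac{1}{23}\right) 203 - 5170\right) \left(16967 + 18250\right) = \left(- \frac{203}{23} - 5170\right) 35217 = \left(- \frac{119113}{23}\right) 35217 = - \frac{4194802521}{23}$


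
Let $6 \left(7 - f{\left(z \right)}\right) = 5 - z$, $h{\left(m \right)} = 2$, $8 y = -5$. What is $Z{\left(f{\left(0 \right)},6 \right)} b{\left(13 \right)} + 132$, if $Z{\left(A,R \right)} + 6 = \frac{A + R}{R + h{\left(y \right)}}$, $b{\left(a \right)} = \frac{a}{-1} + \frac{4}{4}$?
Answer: $\frac{743}{4} \approx 185.75$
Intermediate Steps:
$y = - \frac{5}{8}$ ($y = \frac{1}{8} \left(-5\right) = - \frac{5}{8} \approx -0.625$)
$f{\left(z \right)} = \frac{37}{6} + \frac{z}{6}$ ($f{\left(z \right)} = 7 - \frac{5 - z}{6} = 7 + \left(- \frac{5}{6} + \frac{z}{6}\right) = \frac{37}{6} + \frac{z}{6}$)
$b{\left(a \right)} = 1 - a$ ($b{\left(a \right)} = a \left(-1\right) + 4 \cdot \frac{1}{4} = - a + 1 = 1 - a$)
$Z{\left(A,R \right)} = -6 + \frac{A + R}{2 + R}$ ($Z{\left(A,R \right)} = -6 + \frac{A + R}{R + 2} = -6 + \frac{A + R}{2 + R}$)
$Z{\left(f{\left(0 \right)},6 \right)} b{\left(13 \right)} + 132 = \frac{-12 + \left(\frac{37}{6} + \frac{1}{6} \cdot 0\right) - 30}{2 + 6} \left(1 - 13\right) + 132 = \frac{-12 + \left(\frac{37}{6} + 0\right) - 30}{8} \left(1 - 13\right) + 132 = \frac{-12 + \frac{37}{6} - 30}{8} \left(-12\right) + 132 = \frac{1}{8} \left(- \frac{215}{6}\right) \left(-12\right) + 132 = \left(- \frac{215}{48}\right) \left(-12\right) + 132 = \frac{215}{4} + 132 = \frac{743}{4}$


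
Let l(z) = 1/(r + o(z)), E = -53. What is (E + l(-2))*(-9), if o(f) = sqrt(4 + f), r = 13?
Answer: 79542/167 + 9*sqrt(2)/167 ≈ 476.38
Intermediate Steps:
l(z) = 1/(13 + sqrt(4 + z))
(E + l(-2))*(-9) = (-53 + 1/(13 + sqrt(4 - 2)))*(-9) = (-53 + 1/(13 + sqrt(2)))*(-9) = 477 - 9/(13 + sqrt(2))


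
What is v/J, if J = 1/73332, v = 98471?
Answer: 7221075372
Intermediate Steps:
J = 1/73332 ≈ 1.3637e-5
v/J = 98471/(1/73332) = 98471*73332 = 7221075372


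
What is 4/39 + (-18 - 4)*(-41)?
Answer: 35182/39 ≈ 902.10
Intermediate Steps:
4/39 + (-18 - 4)*(-41) = 4*(1/39) - 22*(-41) = 4/39 + 902 = 35182/39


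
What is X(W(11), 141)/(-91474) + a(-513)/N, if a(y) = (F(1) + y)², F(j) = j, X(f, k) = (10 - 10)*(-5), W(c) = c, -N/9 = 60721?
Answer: -262144/546489 ≈ -0.47969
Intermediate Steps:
N = -546489 (N = -9*60721 = -546489)
X(f, k) = 0 (X(f, k) = 0*(-5) = 0)
a(y) = (1 + y)²
X(W(11), 141)/(-91474) + a(-513)/N = 0/(-91474) + (1 - 513)²/(-546489) = 0*(-1/91474) + (-512)²*(-1/546489) = 0 + 262144*(-1/546489) = 0 - 262144/546489 = -262144/546489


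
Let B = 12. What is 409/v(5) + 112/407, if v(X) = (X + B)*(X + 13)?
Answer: 200735/124542 ≈ 1.6118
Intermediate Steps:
v(X) = (12 + X)*(13 + X) (v(X) = (X + 12)*(X + 13) = (12 + X)*(13 + X))
409/v(5) + 112/407 = 409/(156 + 5² + 25*5) + 112/407 = 409/(156 + 25 + 125) + 112*(1/407) = 409/306 + 112/407 = 200735/124542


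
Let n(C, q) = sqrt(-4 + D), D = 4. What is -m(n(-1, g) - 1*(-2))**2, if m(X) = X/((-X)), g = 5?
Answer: -1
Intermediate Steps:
n(C, q) = 0 (n(C, q) = sqrt(-4 + 4) = sqrt(0) = 0)
m(X) = -1 (m(X) = X*(-1/X) = -1)
-m(n(-1, g) - 1*(-2))**2 = -1*(-1)**2 = -1*1 = -1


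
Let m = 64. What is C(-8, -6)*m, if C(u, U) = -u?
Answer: 512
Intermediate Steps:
C(-8, -6)*m = -1*(-8)*64 = 8*64 = 512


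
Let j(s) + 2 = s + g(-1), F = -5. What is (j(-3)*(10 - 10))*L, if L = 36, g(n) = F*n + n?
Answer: 0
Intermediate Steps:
g(n) = -4*n (g(n) = -5*n + n = -4*n)
j(s) = 2 + s (j(s) = -2 + (s - 4*(-1)) = -2 + (s + 4) = -2 + (4 + s) = 2 + s)
(j(-3)*(10 - 10))*L = ((2 - 3)*(10 - 10))*36 = -1*0*36 = 0*36 = 0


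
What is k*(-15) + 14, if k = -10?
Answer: 164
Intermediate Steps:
k*(-15) + 14 = -10*(-15) + 14 = 150 + 14 = 164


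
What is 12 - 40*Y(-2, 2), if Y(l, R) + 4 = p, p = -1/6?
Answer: 536/3 ≈ 178.67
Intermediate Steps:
p = -⅙ (p = -1*⅙ = -⅙ ≈ -0.16667)
Y(l, R) = -25/6 (Y(l, R) = -4 - ⅙ = -25/6)
12 - 40*Y(-2, 2) = 12 - 40*(-25/6) = 12 + 500/3 = 536/3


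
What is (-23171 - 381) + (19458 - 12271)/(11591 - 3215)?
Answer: -197264365/8376 ≈ -23551.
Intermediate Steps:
(-23171 - 381) + (19458 - 12271)/(11591 - 3215) = -23552 + 7187/8376 = -197264365/8376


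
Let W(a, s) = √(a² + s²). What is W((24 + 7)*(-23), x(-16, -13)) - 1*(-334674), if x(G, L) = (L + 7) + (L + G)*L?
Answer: 334674 + √646010 ≈ 3.3548e+5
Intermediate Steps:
x(G, L) = 7 + L + L*(G + L) (x(G, L) = (7 + L) + (G + L)*L = (7 + L) + L*(G + L) = 7 + L + L*(G + L))
W((24 + 7)*(-23), x(-16, -13)) - 1*(-334674) = √(((24 + 7)*(-23))² + (7 - 13 + (-13)² - 16*(-13))²) - 1*(-334674) = √((31*(-23))² + (7 - 13 + 169 + 208)²) + 334674 = √((-713)² + 371²) + 334674 = √(508369 + 137641) + 334674 = √646010 + 334674 = 334674 + √646010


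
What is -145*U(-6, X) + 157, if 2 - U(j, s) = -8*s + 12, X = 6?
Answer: -5353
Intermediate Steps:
U(j, s) = -10 + 8*s (U(j, s) = 2 - (-8*s + 12) = 2 - (12 - 8*s) = 2 + (-12 + 8*s) = -10 + 8*s)
-145*U(-6, X) + 157 = -145*(-10 + 8*6) + 157 = -145*(-10 + 48) + 157 = -145*38 + 157 = -5510 + 157 = -5353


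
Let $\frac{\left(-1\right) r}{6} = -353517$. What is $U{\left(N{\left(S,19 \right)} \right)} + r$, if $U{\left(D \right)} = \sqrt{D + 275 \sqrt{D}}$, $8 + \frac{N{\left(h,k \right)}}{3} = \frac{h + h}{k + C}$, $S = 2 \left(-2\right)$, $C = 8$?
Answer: $2121102 + \frac{2 \sqrt{-56 + 825 i \sqrt{14}}}{3} \approx 2.1211 \cdot 10^{6} + 26.43 i$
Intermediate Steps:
$r = 2121102$ ($r = \left(-6\right) \left(-353517\right) = 2121102$)
$S = -4$
$N{\left(h,k \right)} = -24 + \frac{6 h}{8 + k}$ ($N{\left(h,k \right)} = -24 + 3 \frac{h + h}{k + 8} = -24 + 3 \frac{2 h}{8 + k} = -24 + \frac{6 h}{8 + k}$)
$U{\left(N{\left(S,19 \right)} \right)} + r = \sqrt{\frac{6 \left(-32 - 4 - 76\right)}{8 + 19} + 275 \sqrt{\frac{6 \left(-32 - 4 - 76\right)}{8 + 19}}} + 2121102 = \sqrt{\frac{6 \left(-32 - 4 - 76\right)}{27} + 275 \sqrt{\frac{6 \left(-32 - 4 - 76\right)}{27}}} + 2121102 = \sqrt{6 \cdot \frac{1}{27} \left(-112\right) + 275 \sqrt{6 \cdot \frac{1}{27} \left(-112\right)}} + 2121102 = \sqrt{- \frac{224}{9} + 275 \sqrt{- \frac{224}{9}}} + 2121102 = \sqrt{- \frac{224}{9} + 275 \frac{4 i \sqrt{14}}{3}} + 2121102 = \sqrt{- \frac{224}{9} + \frac{1100 i \sqrt{14}}{3}} + 2121102 = 2121102 + \sqrt{- \frac{224}{9} + \frac{1100 i \sqrt{14}}{3}}$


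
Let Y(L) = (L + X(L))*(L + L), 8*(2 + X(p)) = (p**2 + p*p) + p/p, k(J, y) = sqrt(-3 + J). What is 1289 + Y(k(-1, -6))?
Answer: 1281 - 23*I/2 ≈ 1281.0 - 11.5*I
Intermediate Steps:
X(p) = -15/8 + p**2/4 (X(p) = -2 + ((p**2 + p*p) + p/p)/8 = -2 + ((p**2 + p**2) + 1)/8 = -2 + (2*p**2 + 1)/8 = -2 + (1 + 2*p**2)/8 = -2 + (1/8 + p**2/4) = -15/8 + p**2/4)
Y(L) = 2*L*(-15/8 + L + L**2/4) (Y(L) = (L + (-15/8 + L**2/4))*(L + L) = (-15/8 + L + L**2/4)*(2*L) = 2*L*(-15/8 + L + L**2/4))
1289 + Y(k(-1, -6)) = 1289 + sqrt(-3 - 1)*(-15 + 2*(sqrt(-3 - 1))**2 + 8*sqrt(-3 - 1))/4 = 1289 + sqrt(-4)*(-15 + 2*(sqrt(-4))**2 + 8*sqrt(-4))/4 = 1289 + (2*I)*(-15 + 2*(2*I)**2 + 8*(2*I))/4 = 1289 + (2*I)*(-15 + 2*(-4) + 16*I)/4 = 1289 + (2*I)*(-15 - 8 + 16*I)/4 = 1289 + (2*I)*(-23 + 16*I)/4 = 1289 + I*(-23 + 16*I)/2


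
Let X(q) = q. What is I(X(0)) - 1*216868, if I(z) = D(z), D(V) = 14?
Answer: -216854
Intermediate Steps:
I(z) = 14
I(X(0)) - 1*216868 = 14 - 1*216868 = 14 - 216868 = -216854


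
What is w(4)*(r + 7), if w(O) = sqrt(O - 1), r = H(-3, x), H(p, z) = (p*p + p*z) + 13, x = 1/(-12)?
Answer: 117*sqrt(3)/4 ≈ 50.662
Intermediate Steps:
x = -1/12 ≈ -0.083333
H(p, z) = 13 + p**2 + p*z (H(p, z) = (p**2 + p*z) + 13 = 13 + p**2 + p*z)
r = 89/4 (r = 13 + (-3)**2 - 3*(-1/12) = 13 + 9 + 1/4 = 89/4 ≈ 22.250)
w(O) = sqrt(-1 + O)
w(4)*(r + 7) = sqrt(-1 + 4)*(89/4 + 7) = sqrt(3)*(117/4) = 117*sqrt(3)/4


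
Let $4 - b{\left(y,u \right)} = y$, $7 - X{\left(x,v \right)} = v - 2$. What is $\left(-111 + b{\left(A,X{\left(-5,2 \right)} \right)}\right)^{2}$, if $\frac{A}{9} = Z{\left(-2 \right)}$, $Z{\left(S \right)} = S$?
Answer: $7921$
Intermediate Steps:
$X{\left(x,v \right)} = 9 - v$ ($X{\left(x,v \right)} = 7 - \left(v - 2\right) = 7 - \left(-2 + v\right) = 9 - v$)
$A = -18$ ($A = 9 \left(-2\right) = -18$)
$b{\left(y,u \right)} = 4 - y$
$\left(-111 + b{\left(A,X{\left(-5,2 \right)} \right)}\right)^{2} = \left(-111 + \left(4 - -18\right)\right)^{2} = \left(-111 + \left(4 + 18\right)\right)^{2} = \left(-111 + 22\right)^{2} = \left(-89\right)^{2} = 7921$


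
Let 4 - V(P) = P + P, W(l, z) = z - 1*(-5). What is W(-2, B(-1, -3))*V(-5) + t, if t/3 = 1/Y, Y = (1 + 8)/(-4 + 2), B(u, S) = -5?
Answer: -2/3 ≈ -0.66667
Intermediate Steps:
W(l, z) = 5 + z (W(l, z) = z + 5 = 5 + z)
Y = -9/2 (Y = 9/(-2) = 9*(-1/2) = -9/2 ≈ -4.5000)
V(P) = 4 - 2*P (V(P) = 4 - (P + P) = 4 - 2*P)
t = -2/3 (t = 3/(-9/2) = 3*(-2/9) = -2/3 ≈ -0.66667)
W(-2, B(-1, -3))*V(-5) + t = (5 - 5)*(4 - 2*(-5)) - 2/3 = 0*(4 + 10) - 2/3 = 0*14 - 2/3 = 0 - 2/3 = -2/3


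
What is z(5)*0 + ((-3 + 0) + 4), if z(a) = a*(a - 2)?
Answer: 1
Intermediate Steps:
z(a) = a*(-2 + a)
z(5)*0 + ((-3 + 0) + 4) = (5*(-2 + 5))*0 + ((-3 + 0) + 4) = (5*3)*0 + (-3 + 4) = 15*0 + 1 = 0 + 1 = 1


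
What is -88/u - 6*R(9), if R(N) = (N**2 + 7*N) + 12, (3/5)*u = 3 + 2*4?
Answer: -4704/5 ≈ -940.80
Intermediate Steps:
u = 55/3 (u = 5*(3 + 2*4)/3 = 5*(3 + 8)/3 = (5/3)*11 = 55/3 ≈ 18.333)
R(N) = 12 + N**2 + 7*N
-88/u - 6*R(9) = -88/55/3 - 6*(12 + 9**2 + 7*9) = -88*3/55 - 6*(12 + 81 + 63) = -24/5 - 6*156 = -24/5 - 936 = -4704/5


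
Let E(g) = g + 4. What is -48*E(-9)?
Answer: 240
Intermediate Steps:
E(g) = 4 + g
-48*E(-9) = -48*(4 - 9) = -48*(-5) = 240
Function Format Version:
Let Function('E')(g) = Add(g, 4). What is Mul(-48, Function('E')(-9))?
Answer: 240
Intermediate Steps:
Function('E')(g) = Add(4, g)
Mul(-48, Function('E')(-9)) = Mul(-48, Add(4, -9)) = Mul(-48, -5) = 240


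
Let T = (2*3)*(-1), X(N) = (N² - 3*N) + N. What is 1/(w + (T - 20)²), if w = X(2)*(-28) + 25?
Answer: 1/701 ≈ 0.0014265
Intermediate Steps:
X(N) = N² - 2*N
T = -6 (T = 6*(-1) = -6)
w = 25 (w = (2*(-2 + 2))*(-28) + 25 = (2*0)*(-28) + 25 = 0*(-28) + 25 = 0 + 25 = 25)
1/(w + (T - 20)²) = 1/(25 + (-6 - 20)²) = 1/(25 + (-26)²) = 1/(25 + 676) = 1/701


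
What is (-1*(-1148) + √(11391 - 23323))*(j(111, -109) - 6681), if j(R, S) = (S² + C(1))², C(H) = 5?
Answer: 162178321620 + 282540630*I*√2983 ≈ 1.6218e+11 + 1.5431e+10*I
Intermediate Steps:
j(R, S) = (5 + S²)² (j(R, S) = (S² + 5)² = (5 + S²)²)
(-1*(-1148) + √(11391 - 23323))*(j(111, -109) - 6681) = (-1*(-1148) + √(11391 - 23323))*((5 + (-109)²)² - 6681) = (1148 + √(-11932))*((5 + 11881)² - 6681) = (1148 + 2*I*√2983)*(11886² - 6681) = (1148 + 2*I*√2983)*(141276996 - 6681) = (1148 + 2*I*√2983)*141270315 = 162178321620 + 282540630*I*√2983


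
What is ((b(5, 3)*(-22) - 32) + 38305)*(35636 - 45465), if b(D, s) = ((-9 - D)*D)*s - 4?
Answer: -422460249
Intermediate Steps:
b(D, s) = -4 + D*s*(-9 - D) (b(D, s) = (D*(-9 - D))*s - 4 = D*s*(-9 - D) - 4 = -4 + D*s*(-9 - D))
((b(5, 3)*(-22) - 32) + 38305)*(35636 - 45465) = (((-4 - 1*3*5**2 - 9*5*3)*(-22) - 32) + 38305)*(35636 - 45465) = (((-4 - 1*3*25 - 135)*(-22) - 32) + 38305)*(-9829) = (((-4 - 75 - 135)*(-22) - 32) + 38305)*(-9829) = ((-214*(-22) - 32) + 38305)*(-9829) = ((4708 - 32) + 38305)*(-9829) = (4676 + 38305)*(-9829) = 42981*(-9829) = -422460249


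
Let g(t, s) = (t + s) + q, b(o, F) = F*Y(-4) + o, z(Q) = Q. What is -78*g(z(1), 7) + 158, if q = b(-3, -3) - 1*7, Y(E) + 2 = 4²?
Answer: 3590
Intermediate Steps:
Y(E) = 14 (Y(E) = -2 + 4² = -2 + 16 = 14)
b(o, F) = o + 14*F (b(o, F) = F*14 + o = 14*F + o = o + 14*F)
q = -52 (q = (-3 + 14*(-3)) - 1*7 = (-3 - 42) - 7 = -45 - 7 = -52)
g(t, s) = -52 + s + t (g(t, s) = (t + s) - 52 = (s + t) - 52 = -52 + s + t)
-78*g(z(1), 7) + 158 = -78*(-52 + 7 + 1) + 158 = -78*(-44) + 158 = 3432 + 158 = 3590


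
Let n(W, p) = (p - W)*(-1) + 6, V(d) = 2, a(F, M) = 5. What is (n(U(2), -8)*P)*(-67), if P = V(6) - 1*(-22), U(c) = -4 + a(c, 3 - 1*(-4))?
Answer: -24120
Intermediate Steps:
U(c) = 1 (U(c) = -4 + 5 = 1)
n(W, p) = 6 + W - p (n(W, p) = (W - p) + 6 = 6 + W - p)
P = 24 (P = 2 - 1*(-22) = 2 + 22 = 24)
(n(U(2), -8)*P)*(-67) = ((6 + 1 - 1*(-8))*24)*(-67) = ((6 + 1 + 8)*24)*(-67) = (15*24)*(-67) = 360*(-67) = -24120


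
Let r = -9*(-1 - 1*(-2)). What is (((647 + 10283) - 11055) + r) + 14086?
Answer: 13952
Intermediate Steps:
r = -9 (r = -9*(-1 + 2) = -9*1 = -9)
(((647 + 10283) - 11055) + r) + 14086 = (((647 + 10283) - 11055) - 9) + 14086 = ((10930 - 11055) - 9) + 14086 = (-125 - 9) + 14086 = -134 + 14086 = 13952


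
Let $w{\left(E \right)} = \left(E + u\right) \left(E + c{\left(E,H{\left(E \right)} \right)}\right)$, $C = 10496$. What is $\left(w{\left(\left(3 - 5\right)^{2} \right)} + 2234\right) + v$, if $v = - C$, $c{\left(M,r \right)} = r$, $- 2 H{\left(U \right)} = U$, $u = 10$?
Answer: $-8234$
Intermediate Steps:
$H{\left(U \right)} = - \frac{U}{2}$
$v = -10496$ ($v = \left(-1\right) 10496 = -10496$)
$w{\left(E \right)} = \frac{E \left(10 + E\right)}{2}$ ($w{\left(E \right)} = \left(E + 10\right) \left(E - \frac{E}{2}\right) = \left(10 + E\right) \frac{E}{2} = \frac{E \left(10 + E\right)}{2}$)
$\left(w{\left(\left(3 - 5\right)^{2} \right)} + 2234\right) + v = \left(\frac{\left(3 - 5\right)^{2} \left(10 + \left(3 - 5\right)^{2}\right)}{2} + 2234\right) - 10496 = \left(\frac{\left(-2\right)^{2} \left(10 + \left(-2\right)^{2}\right)}{2} + 2234\right) - 10496 = \left(\frac{1}{2} \cdot 4 \left(10 + 4\right) + 2234\right) - 10496 = \left(\frac{1}{2} \cdot 4 \cdot 14 + 2234\right) - 10496 = \left(28 + 2234\right) - 10496 = 2262 - 10496 = -8234$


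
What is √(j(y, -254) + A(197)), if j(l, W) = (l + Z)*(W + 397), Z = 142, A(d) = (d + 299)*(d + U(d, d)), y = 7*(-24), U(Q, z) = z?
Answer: √191706 ≈ 437.84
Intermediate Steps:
y = -168
A(d) = 2*d*(299 + d) (A(d) = (d + 299)*(d + d) = (299 + d)*(2*d) = 2*d*(299 + d))
j(l, W) = (142 + l)*(397 + W) (j(l, W) = (l + 142)*(W + 397) = (142 + l)*(397 + W))
√(j(y, -254) + A(197)) = √((56374 + 142*(-254) + 397*(-168) - 254*(-168)) + 2*197*(299 + 197)) = √((56374 - 36068 - 66696 + 42672) + 2*197*496) = √(-3718 + 195424) = √191706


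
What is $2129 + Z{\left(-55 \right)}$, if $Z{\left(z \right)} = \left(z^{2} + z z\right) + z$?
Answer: $8124$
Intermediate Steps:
$Z{\left(z \right)} = z + 2 z^{2}$ ($Z{\left(z \right)} = \left(z^{2} + z^{2}\right) + z = 2 z^{2} + z = z + 2 z^{2}$)
$2129 + Z{\left(-55 \right)} = 2129 - 55 \left(1 + 2 \left(-55\right)\right) = 2129 - 55 \left(1 - 110\right) = 2129 - -5995 = 2129 + 5995 = 8124$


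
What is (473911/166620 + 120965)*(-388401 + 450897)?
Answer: 104970688794888/13885 ≈ 7.5600e+9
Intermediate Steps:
(473911/166620 + 120965)*(-388401 + 450897) = (473911*(1/166620) + 120965)*62496 = (473911/166620 + 120965)*62496 = (20155662211/166620)*62496 = 104970688794888/13885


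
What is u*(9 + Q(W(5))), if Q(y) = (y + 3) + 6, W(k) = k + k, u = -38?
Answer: -1064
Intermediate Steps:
W(k) = 2*k
Q(y) = 9 + y (Q(y) = (3 + y) + 6 = 9 + y)
u*(9 + Q(W(5))) = -38*(9 + (9 + 2*5)) = -38*(9 + (9 + 10)) = -38*(9 + 19) = -38*28 = -1064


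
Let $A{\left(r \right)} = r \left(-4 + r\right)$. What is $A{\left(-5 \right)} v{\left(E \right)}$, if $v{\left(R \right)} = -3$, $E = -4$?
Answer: $-135$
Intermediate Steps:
$A{\left(-5 \right)} v{\left(E \right)} = - 5 \left(-4 - 5\right) \left(-3\right) = \left(-5\right) \left(-9\right) \left(-3\right) = 45 \left(-3\right) = -135$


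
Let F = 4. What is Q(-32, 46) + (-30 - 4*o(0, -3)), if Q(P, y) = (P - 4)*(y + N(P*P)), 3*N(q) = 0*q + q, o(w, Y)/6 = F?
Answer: -14070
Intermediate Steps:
o(w, Y) = 24 (o(w, Y) = 6*4 = 24)
N(q) = q/3 (N(q) = (0*q + q)/3 = (0 + q)/3 = q/3)
Q(P, y) = (-4 + P)*(y + P²/3) (Q(P, y) = (P - 4)*(y + (P*P)/3) = (-4 + P)*(y + P²/3))
Q(-32, 46) + (-30 - 4*o(0, -3)) = (-4*46 - 4/3*(-32)² + (⅓)*(-32)³ - 32*46) + (-30 - 4*24) = (-184 - 4/3*1024 + (⅓)*(-32768) - 1472) + (-30 - 96) = (-184 - 4096/3 - 32768/3 - 1472) - 126 = -13944 - 126 = -14070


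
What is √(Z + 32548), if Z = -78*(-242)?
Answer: 4*√3214 ≈ 226.77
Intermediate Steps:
Z = 18876
√(Z + 32548) = √(18876 + 32548) = √51424 = 4*√3214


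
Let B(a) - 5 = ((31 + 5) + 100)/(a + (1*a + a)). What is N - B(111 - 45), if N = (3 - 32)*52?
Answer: -149855/99 ≈ -1513.7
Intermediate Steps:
N = -1508 (N = -29*52 = -1508)
B(a) = 5 + 136/(3*a) (B(a) = 5 + ((31 + 5) + 100)/(a + (1*a + a)) = 5 + (36 + 100)/(a + (a + a)) = 5 + 136/(a + 2*a) = 5 + 136/((3*a)) = 5 + 136*(1/(3*a)) = 5 + 136/(3*a))
N - B(111 - 45) = -1508 - (5 + 136/(3*(111 - 45))) = -1508 - (5 + (136/3)/66) = -1508 - (5 + (136/3)*(1/66)) = -1508 - (5 + 68/99) = -1508 - 1*563/99 = -1508 - 563/99 = -149855/99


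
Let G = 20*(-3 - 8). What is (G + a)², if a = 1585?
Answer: 1863225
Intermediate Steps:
G = -220 (G = 20*(-11) = -220)
(G + a)² = (-220 + 1585)² = 1365² = 1863225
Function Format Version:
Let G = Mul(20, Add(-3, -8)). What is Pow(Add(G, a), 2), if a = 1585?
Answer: 1863225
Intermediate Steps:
G = -220 (G = Mul(20, -11) = -220)
Pow(Add(G, a), 2) = Pow(Add(-220, 1585), 2) = Pow(1365, 2) = 1863225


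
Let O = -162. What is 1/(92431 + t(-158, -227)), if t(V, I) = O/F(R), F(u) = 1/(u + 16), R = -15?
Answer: 1/92269 ≈ 1.0838e-5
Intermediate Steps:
F(u) = 1/(16 + u)
t(V, I) = -162 (t(V, I) = -162/(1/(16 - 15)) = -162/(1/1) = -162/1 = -162*1 = -162)
1/(92431 + t(-158, -227)) = 1/(92431 - 162) = 1/92269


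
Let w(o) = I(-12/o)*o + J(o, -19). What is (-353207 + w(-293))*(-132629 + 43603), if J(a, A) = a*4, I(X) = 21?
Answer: 32096721832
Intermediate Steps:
J(a, A) = 4*a
w(o) = 25*o (w(o) = 21*o + 4*o = 25*o)
(-353207 + w(-293))*(-132629 + 43603) = (-353207 + 25*(-293))*(-132629 + 43603) = (-353207 - 7325)*(-89026) = -360532*(-89026) = 32096721832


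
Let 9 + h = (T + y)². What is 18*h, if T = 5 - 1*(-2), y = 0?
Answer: 720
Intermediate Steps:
T = 7 (T = 5 + 2 = 7)
h = 40 (h = -9 + (7 + 0)² = -9 + 7² = -9 + 49 = 40)
18*h = 18*40 = 720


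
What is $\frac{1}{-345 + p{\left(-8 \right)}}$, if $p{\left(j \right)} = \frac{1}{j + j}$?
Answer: $- \frac{16}{5521} \approx -0.002898$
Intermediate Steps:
$p{\left(j \right)} = \frac{1}{2 j}$
$\frac{1}{-345 + p{\left(-8 \right)}} = \frac{1}{-345 + \frac{1}{2 \left(-8\right)}} = \frac{1}{-345 + \frac{1}{2} \left(- \frac{1}{8}\right)} = \frac{1}{-345 - \frac{1}{16}} = \frac{1}{- \frac{5521}{16}} = - \frac{16}{5521}$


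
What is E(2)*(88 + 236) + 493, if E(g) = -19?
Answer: -5663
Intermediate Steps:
E(2)*(88 + 236) + 493 = -19*(88 + 236) + 493 = -19*324 + 493 = -6156 + 493 = -5663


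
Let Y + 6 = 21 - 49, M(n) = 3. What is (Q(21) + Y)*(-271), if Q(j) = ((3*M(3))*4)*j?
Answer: -195662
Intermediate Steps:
Y = -34 (Y = -6 + (21 - 49) = -6 - 28 = -34)
Q(j) = 36*j (Q(j) = ((3*3)*4)*j = (9*4)*j = 36*j)
(Q(21) + Y)*(-271) = (36*21 - 34)*(-271) = (756 - 34)*(-271) = 722*(-271) = -195662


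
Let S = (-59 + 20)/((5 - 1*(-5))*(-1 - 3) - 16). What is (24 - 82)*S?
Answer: -1131/28 ≈ -40.393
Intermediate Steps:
S = 39/56 (S = -39/((5 + 5)*(-4) - 16) = -39/(10*(-4) - 16) = -39/(-40 - 16) = -39/(-56) = -39*(-1/56) = 39/56 ≈ 0.69643)
(24 - 82)*S = (24 - 82)*(39/56) = -58*39/56 = -1131/28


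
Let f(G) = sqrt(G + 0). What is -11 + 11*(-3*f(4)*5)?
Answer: -341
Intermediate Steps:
f(G) = sqrt(G)
-11 + 11*(-3*f(4)*5) = -11 + 11*(-3*sqrt(4)*5) = -11 + 11*(-3*2*5) = -11 + 11*(-6*5) = -11 + 11*(-30) = -11 - 330 = -341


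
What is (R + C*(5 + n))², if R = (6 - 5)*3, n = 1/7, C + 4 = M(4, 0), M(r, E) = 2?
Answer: 2601/49 ≈ 53.082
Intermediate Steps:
C = -2 (C = -4 + 2 = -2)
n = ⅐ ≈ 0.14286
R = 3 (R = 1*3 = 3)
(R + C*(5 + n))² = (3 - 2*(5 + ⅐))² = (3 - 2*36/7)² = (3 - 72/7)² = (-51/7)² = 2601/49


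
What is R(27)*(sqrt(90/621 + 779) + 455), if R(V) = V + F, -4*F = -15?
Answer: 55965/4 + 41*sqrt(3709509)/92 ≈ 14850.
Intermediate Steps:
F = 15/4 (F = -1/4*(-15) = 15/4 ≈ 3.7500)
R(V) = 15/4 + V (R(V) = V + 15/4 = 15/4 + V)
R(27)*(sqrt(90/621 + 779) + 455) = (15/4 + 27)*(sqrt(90/621 + 779) + 455) = 123*(sqrt(90*(1/621) + 779) + 455)/4 = 123*(sqrt(10/69 + 779) + 455)/4 = 123*(sqrt(53761/69) + 455)/4 = 123*(sqrt(3709509)/69 + 455)/4 = 123*(455 + sqrt(3709509)/69)/4 = 55965/4 + 41*sqrt(3709509)/92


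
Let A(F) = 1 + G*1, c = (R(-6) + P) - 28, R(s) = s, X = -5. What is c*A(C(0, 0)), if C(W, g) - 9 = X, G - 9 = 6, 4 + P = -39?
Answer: -1232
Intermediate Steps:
P = -43 (P = -4 - 39 = -43)
G = 15 (G = 9 + 6 = 15)
C(W, g) = 4 (C(W, g) = 9 - 5 = 4)
c = -77 (c = (-6 - 43) - 28 = -49 - 28 = -77)
A(F) = 16 (A(F) = 1 + 15*1 = 1 + 15 = 16)
c*A(C(0, 0)) = -77*16 = -1232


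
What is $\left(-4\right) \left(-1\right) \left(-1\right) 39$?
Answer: $-156$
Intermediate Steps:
$\left(-4\right) \left(-1\right) \left(-1\right) 39 = 4 \left(-1\right) 39 = \left(-4\right) 39 = -156$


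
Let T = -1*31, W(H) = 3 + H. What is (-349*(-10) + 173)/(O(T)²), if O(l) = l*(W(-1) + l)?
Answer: 3663/808201 ≈ 0.0045323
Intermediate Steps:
T = -31
O(l) = l*(2 + l) (O(l) = l*((3 - 1) + l) = l*(2 + l))
(-349*(-10) + 173)/(O(T)²) = (-349*(-10) + 173)/((-31*(2 - 31))²) = (3490 + 173)/((-31*(-29))²) = 3663/(899²) = 3663/808201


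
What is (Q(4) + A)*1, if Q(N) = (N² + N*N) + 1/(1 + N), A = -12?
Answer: 101/5 ≈ 20.200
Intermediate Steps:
Q(N) = 1/(1 + N) + 2*N² (Q(N) = (N² + N²) + 1/(1 + N) = 2*N² + 1/(1 + N) = 1/(1 + N) + 2*N²)
(Q(4) + A)*1 = ((1 + 2*4² + 2*4³)/(1 + 4) - 12)*1 = ((1 + 2*16 + 2*64)/5 - 12)*1 = ((1 + 32 + 128)/5 - 12)*1 = ((⅕)*161 - 12)*1 = (161/5 - 12)*1 = (101/5)*1 = 101/5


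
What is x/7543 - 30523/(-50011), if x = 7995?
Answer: 630072934/377232973 ≈ 1.6702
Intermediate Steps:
x/7543 - 30523/(-50011) = 7995/7543 - 30523/(-50011) = 7995*(1/7543) - 30523*(-1/50011) = 7995/7543 + 30523/50011 = 630072934/377232973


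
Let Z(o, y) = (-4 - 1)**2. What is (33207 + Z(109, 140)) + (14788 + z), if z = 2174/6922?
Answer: 166198307/3461 ≈ 48020.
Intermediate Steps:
z = 1087/3461 (z = 2174*(1/6922) = 1087/3461 ≈ 0.31407)
Z(o, y) = 25 (Z(o, y) = (-5)**2 = 25)
(33207 + Z(109, 140)) + (14788 + z) = (33207 + 25) + (14788 + 1087/3461) = 33232 + 51182355/3461 = 166198307/3461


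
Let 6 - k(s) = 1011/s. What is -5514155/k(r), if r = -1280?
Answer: -7058118400/8691 ≈ -8.1212e+5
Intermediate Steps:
k(s) = 6 - 1011/s
-5514155/k(r) = -5514155/(6 - 1011/(-1280)) = -5514155/(6 - 1011*(-1/1280)) = -5514155/(6 + 1011/1280) = -5514155/8691/1280 = -5514155*1280/8691 = -7058118400/8691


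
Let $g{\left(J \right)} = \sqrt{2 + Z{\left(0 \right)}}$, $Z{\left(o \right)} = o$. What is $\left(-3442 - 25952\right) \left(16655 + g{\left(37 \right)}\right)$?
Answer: $-489557070 - 29394 \sqrt{2} \approx -4.896 \cdot 10^{8}$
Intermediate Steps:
$g{\left(J \right)} = \sqrt{2}$ ($g{\left(J \right)} = \sqrt{2 + 0} = \sqrt{2}$)
$\left(-3442 - 25952\right) \left(16655 + g{\left(37 \right)}\right) = \left(-3442 - 25952\right) \left(16655 + \sqrt{2}\right) = - 29394 \left(16655 + \sqrt{2}\right) = -489557070 - 29394 \sqrt{2}$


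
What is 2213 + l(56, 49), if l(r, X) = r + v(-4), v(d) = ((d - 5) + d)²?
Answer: 2438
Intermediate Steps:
v(d) = (-5 + 2*d)² (v(d) = ((-5 + d) + d)² = (-5 + 2*d)²)
l(r, X) = 169 + r (l(r, X) = r + (-5 + 2*(-4))² = r + (-5 - 8)² = r + (-13)² = r + 169 = 169 + r)
2213 + l(56, 49) = 2213 + (169 + 56) = 2213 + 225 = 2438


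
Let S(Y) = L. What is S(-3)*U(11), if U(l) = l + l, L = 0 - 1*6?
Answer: -132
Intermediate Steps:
L = -6 (L = 0 - 6 = -6)
S(Y) = -6
U(l) = 2*l
S(-3)*U(11) = -12*11 = -6*22 = -132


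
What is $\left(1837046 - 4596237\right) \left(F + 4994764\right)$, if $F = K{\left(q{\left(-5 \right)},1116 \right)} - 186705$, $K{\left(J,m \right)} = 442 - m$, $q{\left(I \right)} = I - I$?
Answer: $-13264493425535$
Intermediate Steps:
$q{\left(I \right)} = 0$
$F = -187379$ ($F = \left(442 - 1116\right) - 186705 = -674 - 186705 = -187379$)
$\left(1837046 - 4596237\right) \left(F + 4994764\right) = \left(1837046 - 4596237\right) \left(-187379 + 4994764\right) = \left(-2759191\right) 4807385 = -13264493425535$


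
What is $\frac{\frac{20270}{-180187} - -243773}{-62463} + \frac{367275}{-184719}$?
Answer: $- \frac{1360823924298646}{231001794077971} \approx -5.891$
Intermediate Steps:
$\frac{\frac{20270}{-180187} - -243773}{-62463} + \frac{367275}{-184719} = \left(20270 \left(- \frac{1}{180187}\right) + 243773\right) \left(- \frac{1}{62463}\right) + 367275 \left(- \frac{1}{184719}\right) = \left(- \frac{20270}{180187} + 243773\right) \left(- \frac{1}{62463}\right) - \frac{122425}{61573} = \frac{43924705281}{180187} \left(- \frac{1}{62463}\right) - \frac{122425}{61573} = - \frac{14641568427}{3751673527} - \frac{122425}{61573} = - \frac{1360823924298646}{231001794077971}$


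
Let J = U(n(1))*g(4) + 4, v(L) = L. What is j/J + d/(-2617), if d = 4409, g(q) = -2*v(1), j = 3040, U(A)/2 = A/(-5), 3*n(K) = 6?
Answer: 9913737/18319 ≈ 541.17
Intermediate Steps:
n(K) = 2 (n(K) = (⅓)*6 = 2)
U(A) = -2*A/5 (U(A) = 2*(A/(-5)) = 2*(A*(-⅕)) = 2*(-A/5) = -2*A/5)
g(q) = -2 (g(q) = -2*1 = -2)
J = 28/5 (J = -⅖*2*(-2) + 4 = -⅘*(-2) + 4 = 8/5 + 4 = 28/5 ≈ 5.6000)
j/J + d/(-2617) = 3040/(28/5) + 4409/(-2617) = 3040*(5/28) + 4409*(-1/2617) = 3800/7 - 4409/2617 = 9913737/18319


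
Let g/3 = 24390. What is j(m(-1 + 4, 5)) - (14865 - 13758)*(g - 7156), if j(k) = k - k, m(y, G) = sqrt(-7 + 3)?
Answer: -73077498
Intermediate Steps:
g = 73170 (g = 3*24390 = 73170)
m(y, G) = 2*I (m(y, G) = sqrt(-4) = 2*I)
j(k) = 0
j(m(-1 + 4, 5)) - (14865 - 13758)*(g - 7156) = 0 - (14865 - 13758)*(73170 - 7156) = 0 - 1107*66014 = 0 - 1*73077498 = 0 - 73077498 = -73077498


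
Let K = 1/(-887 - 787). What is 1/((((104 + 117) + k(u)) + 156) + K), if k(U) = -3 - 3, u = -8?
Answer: 1674/621053 ≈ 0.0026954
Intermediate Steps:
k(U) = -6
K = -1/1674 (K = 1/(-1674) = -1/1674 ≈ -0.00059737)
1/((((104 + 117) + k(u)) + 156) + K) = 1/((((104 + 117) - 6) + 156) - 1/1674) = 1/(((221 - 6) + 156) - 1/1674) = 1/((215 + 156) - 1/1674) = 1/(371 - 1/1674) = 1/(621053/1674) = 1674/621053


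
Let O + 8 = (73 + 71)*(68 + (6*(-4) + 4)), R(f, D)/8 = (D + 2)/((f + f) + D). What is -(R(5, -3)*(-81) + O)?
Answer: -48976/7 ≈ -6996.6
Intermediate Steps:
R(f, D) = 8*(2 + D)/(D + 2*f) (R(f, D) = 8*((D + 2)/((f + f) + D)) = 8*((2 + D)/(2*f + D)) = 8*((2 + D)/(D + 2*f)) = 8*(2 + D)/(D + 2*f))
O = 6904 (O = -8 + (73 + 71)*(68 + (6*(-4) + 4)) = -8 + 144*(68 + (-24 + 4)) = -8 + 144*(68 - 20) = -8 + 144*48 = -8 + 6912 = 6904)
-(R(5, -3)*(-81) + O) = -((8*(2 - 3)/(-3 + 2*5))*(-81) + 6904) = -((8*(-1)/(-3 + 10))*(-81) + 6904) = -((8*(-1)/7)*(-81) + 6904) = -((8*(⅐)*(-1))*(-81) + 6904) = -(-8/7*(-81) + 6904) = -(648/7 + 6904) = -1*48976/7 = -48976/7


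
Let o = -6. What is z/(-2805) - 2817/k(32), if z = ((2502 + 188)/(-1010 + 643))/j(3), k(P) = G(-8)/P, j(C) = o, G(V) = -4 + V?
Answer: 4639869163/617661 ≈ 7512.0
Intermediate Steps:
j(C) = -6
k(P) = -12/P (k(P) = (-4 - 8)/P = -12/P)
z = 1345/1101 (z = ((2502 + 188)/(-1010 + 643))/(-6) = (2690/(-367))*(-⅙) = (2690*(-1/367))*(-⅙) = -2690/367*(-⅙) = 1345/1101 ≈ 1.2216)
z/(-2805) - 2817/k(32) = (1345/1101)/(-2805) - 2817/((-12/32)) = (1345/1101)*(-1/2805) - 2817/((-12*1/32)) = -269/617661 - 2817/(-3/8) = -269/617661 - 2817*(-8/3) = -269/617661 + 7512 = 4639869163/617661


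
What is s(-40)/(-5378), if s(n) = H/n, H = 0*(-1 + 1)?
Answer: 0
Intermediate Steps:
H = 0 (H = 0*0 = 0)
s(n) = 0 (s(n) = 0/n = 0)
s(-40)/(-5378) = 0/(-5378) = 0*(-1/5378) = 0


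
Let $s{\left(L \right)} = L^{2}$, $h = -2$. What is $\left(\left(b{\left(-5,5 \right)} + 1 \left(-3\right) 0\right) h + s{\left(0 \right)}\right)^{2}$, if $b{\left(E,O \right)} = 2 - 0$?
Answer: $16$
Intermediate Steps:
$b{\left(E,O \right)} = 2$ ($b{\left(E,O \right)} = 2 + 0 = 2$)
$\left(\left(b{\left(-5,5 \right)} + 1 \left(-3\right) 0\right) h + s{\left(0 \right)}\right)^{2} = \left(\left(2 + 1 \left(-3\right) 0\right) \left(-2\right) + 0^{2}\right)^{2} = \left(\left(2 - 0\right) \left(-2\right) + 0\right)^{2} = \left(\left(2 + 0\right) \left(-2\right) + 0\right)^{2} = \left(2 \left(-2\right) + 0\right)^{2} = \left(-4 + 0\right)^{2} = \left(-4\right)^{2} = 16$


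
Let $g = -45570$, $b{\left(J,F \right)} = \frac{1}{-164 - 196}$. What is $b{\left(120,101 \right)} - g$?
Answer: $\frac{16405199}{360} \approx 45570.0$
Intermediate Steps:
$b{\left(J,F \right)} = - \frac{1}{360}$ ($b{\left(J,F \right)} = \frac{1}{-360} = - \frac{1}{360}$)
$b{\left(120,101 \right)} - g = - \frac{1}{360} - -45570 = - \frac{1}{360} + 45570 = \frac{16405199}{360}$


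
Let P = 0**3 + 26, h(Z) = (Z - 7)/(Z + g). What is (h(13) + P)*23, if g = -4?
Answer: 1840/3 ≈ 613.33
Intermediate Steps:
h(Z) = (-7 + Z)/(-4 + Z) (h(Z) = (Z - 7)/(Z - 4) = (-7 + Z)/(-4 + Z))
P = 26 (P = 0 + 26 = 26)
(h(13) + P)*23 = ((-7 + 13)/(-4 + 13) + 26)*23 = (6/9 + 26)*23 = ((1/9)*6 + 26)*23 = (2/3 + 26)*23 = (80/3)*23 = 1840/3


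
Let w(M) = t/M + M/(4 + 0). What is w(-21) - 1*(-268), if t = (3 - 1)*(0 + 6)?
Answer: 7341/28 ≈ 262.18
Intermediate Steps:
t = 12 (t = 2*6 = 12)
w(M) = 12/M + M/4 (w(M) = 12/M + M/(4 + 0) = 12/M + M/4)
w(-21) - 1*(-268) = (12/(-21) + (¼)*(-21)) - 1*(-268) = (12*(-1/21) - 21/4) + 268 = (-4/7 - 21/4) + 268 = -163/28 + 268 = 7341/28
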